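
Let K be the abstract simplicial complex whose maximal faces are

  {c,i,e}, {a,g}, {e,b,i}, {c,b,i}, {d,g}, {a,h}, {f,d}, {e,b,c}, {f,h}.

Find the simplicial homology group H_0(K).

K has 9 vertices, 11 edges, 4 triangles.
rank ∂_0 = 0, rank ∂_1 = 7 ⇒ b_0 = 9 − 0 − 7 = 2; all invariant factors of ∂_1 are 1 so no torsion. So H_0 = Z^2.

H_0 = Z^2.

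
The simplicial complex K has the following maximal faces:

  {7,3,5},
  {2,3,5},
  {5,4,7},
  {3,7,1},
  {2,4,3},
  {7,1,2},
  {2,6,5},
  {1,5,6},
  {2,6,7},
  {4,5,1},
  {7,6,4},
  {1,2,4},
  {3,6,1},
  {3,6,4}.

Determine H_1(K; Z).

Take the total order 1 < 2 < 3 < 4 < 5 < 6 < 7 on the vertex set. Then K (dimension 2) consists of the simplices:

  0-simplices (7): [1], [2], [3], [4], [5], [6], [7]
  1-simplices (21): [1,2], [1,3], [1,4], [1,5], [1,6], [1,7], [2,3], [2,4], [2,5], [2,6], [2,7], [3,4], [3,5], [3,6], [3,7], [4,5], [4,6], [4,7], [5,6], [5,7], [6,7]
  2-simplices (14): [1,2,4], [1,2,7], [1,3,6], [1,3,7], [1,4,5], [1,5,6], [2,3,4], [2,3,5], [2,5,6], [2,6,7], [3,4,6], [3,5,7], [4,5,7], [4,6,7]

Hence C_0 ≅ Z^7, C_1 ≅ Z^21, C_2 ≅ Z^14.

Boundary ∂_1: C_1 → C_0 is given by ∂[p,q] = [q] − [p].
The 7×21 boundary matrix has rank 6 and Smith normal form diag(1,1,1,1,1,1).

The boundary map ∂_2: C_2 → C_1 sends each 2-simplex [p,q,r] to [q,r] − [p,r] + [p,q]. For instance
  ∂[1,2,4] = [2,4] − [1,4] + [1,2],
  ∂[4,5,7] = [5,7] − [4,7] + [4,5].
This gives a 21×14 integer matrix of rank 13; reducing to Smith normal form yields diagonal entries (1,1,1,1,1,1,1,1,1,1,1,1,1).

Now H_k = ker ∂_k / im ∂_{k+1}, so:

  H_1: rank ker ∂_1 − rank ∂_2 = (21 − 6) − 13 = 2, and the invariant factors of ∂_2 are all 1, so H_1 = Z^2.

(K is a triangulation of the torus T^2.)

H_1 = Z^2.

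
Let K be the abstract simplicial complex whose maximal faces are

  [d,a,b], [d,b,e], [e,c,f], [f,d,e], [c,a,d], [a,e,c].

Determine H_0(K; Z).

Fix the vertex order a < b < c < d < e < f and write every simplex with vertices in increasing order. Then dim K = 2 and the simplices of K are:

  0-simplices (6): a, b, c, d, e, f
  1-simplices (12): ab, ac, ad, ae, bd, be, cd, ce, cf, de, df, ef
  2-simplices (6): abd, acd, ace, bde, cef, def

so the chain groups are C_0 ≅ Z^6, C_1 ≅ Z^12, C_2 ≅ Z^6.

Boundary ∂_1: C_1 → C_0 is given by ∂[p,q] = [q] − [p]. For instance
  ∂de = e − d.
The 6×12 boundary matrix has rank 5 and Smith normal form diag(1,1,1,1,1).

Boundary ∂_2: C_2 → C_1 acts by ∂[p,q,r] = [q,r] − [p,r] + [p,q]. For instance
  ∂cef = ef − cf + ce,
  ∂ace = ce − ae + ac.
As a 12×6 matrix over Z this has rank 6, with invariant factors (1,1,1,1,1,1).

Now H_k = ker ∂_k / im ∂_{k+1}, so:

  H_0: rank C_0 − rank ∂_1 = 6 − 5 = 1, and the invariant factors of ∂_1 are all 1, so H_0 = Z.

H_0 = Z.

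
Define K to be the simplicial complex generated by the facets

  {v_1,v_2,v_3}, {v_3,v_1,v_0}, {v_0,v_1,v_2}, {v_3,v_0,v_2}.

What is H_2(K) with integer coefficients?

H_2 = Z.

K has 4 vertices, 6 edges, 4 triangles.
rank ∂_2 = 3, rank ∂_3 = 0 ⇒ b_2 = 4 − 3 − 0 = 1. So H_2 ≅ Z.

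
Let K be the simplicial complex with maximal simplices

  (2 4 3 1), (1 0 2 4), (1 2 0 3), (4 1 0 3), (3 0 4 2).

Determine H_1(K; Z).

We work with the vertex ordering 0 < 1 < 2 < 3 < 4. The simplices of K, each written with vertices in increasing order, are:

  0-simplices (5): [0], [1], [2], [3], [4]
  1-simplices (10): [0,1], [0,2], [0,3], [0,4], [1,2], [1,3], [1,4], [2,3], [2,4], [3,4]
  2-simplices (10): [0,1,2], [0,1,3], [0,1,4], [0,2,3], [0,2,4], [0,3,4], [1,2,3], [1,2,4], [1,3,4], [2,3,4]
  3-simplices (5): [0,1,2,3], [0,1,2,4], [0,1,3,4], [0,2,3,4], [1,2,3,4]

so the chain groups are C_0 ≅ Z^5, C_1 ≅ Z^10, C_2 ≅ Z^10, C_3 ≅ Z^5.

The boundary map ∂_1: C_1 → C_0 maps an edge to its endpoints' difference, ∂[p,q] = q − p. For instance
  ∂[0,2] = [2] − [0].
As a 5×10 matrix over Z this has rank 4, with invariant factors (1,1,1,1).

The boundary map ∂_2: C_2 → C_1 sends each 2-simplex [p,q,r] to [q,r] − [p,r] + [p,q]. For instance
  ∂[0,1,4] = [1,4] − [0,4] + [0,1],
  ∂[0,2,3] = [2,3] − [0,3] + [0,2].
As a 10×10 matrix over Z this has rank 6, with invariant factors (1,1,1,1,1,1).

∂_3: C_3 → C_2 sends each 3-simplex σ to the alternating sum Σ_i (−1)^i (σ with its i-th vertex removed). For instance
  ∂[0,2,3,4] = [2,3,4] − [0,3,4] + [0,2,4] − [0,2,3],
  ∂[0,1,3,4] = [1,3,4] − [0,3,4] + [0,1,4] − [0,1,3].
This gives a 10×5 integer matrix of rank 4; reducing to Smith normal form yields diagonal entries (1,1,1,1).

Reading off H_k = ker ∂_k / im ∂_{k+1}:

  H_1: rank ker ∂_1 − rank ∂_2 = (10 − 4) − 6 = 0, and the invariant factors of ∂_2 are all 1, so H_1 = 0.

H_1 = 0.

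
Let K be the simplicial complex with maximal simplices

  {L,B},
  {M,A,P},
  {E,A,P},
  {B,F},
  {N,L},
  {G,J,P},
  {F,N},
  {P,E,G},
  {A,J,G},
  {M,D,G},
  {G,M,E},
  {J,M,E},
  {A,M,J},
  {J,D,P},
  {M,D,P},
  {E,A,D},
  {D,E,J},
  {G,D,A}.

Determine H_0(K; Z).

Take the total order A < B < D < E < F < G < J < L < M < N < P on the vertex set. Then K (dimension 2) consists of the simplices:

  0-simplices (11): A, B, D, E, F, G, J, L, M, N, P
  1-simplices (25): AD, AE, AG, AJ, AM, AP, BF, BL, DE, DG, DJ, DM, DP, EG, EJ, EM, EP, FN, GJ, GM, GP, JM, JP, LN, MP
  2-simplices (14): ADE, ADG, AEP, AGJ, AJM, AMP, DEJ, DGM, DJP, DMP, EGM, EGP, EJM, GJP

giving chain groups C_0 ≅ Z^11, C_1 ≅ Z^25, C_2 ≅ Z^14.

Boundary ∂_1: C_1 → C_0 maps an edge to its endpoints' difference, ∂[p,q] = q − p. For instance
  ∂EJ = J − E.
This gives a 11×25 integer matrix of rank 9; reducing to Smith normal form yields diagonal entries (1,1,1,1,1,1,1,1,1).

Boundary ∂_2: C_2 → C_1 sends each 2-simplex [p,q,r] to [q,r] − [p,r] + [p,q]. For instance
  ∂DEJ = EJ − DJ + DE,
  ∂EGM = GM − EM + EG.
As a 25×14 matrix over Z this has rank 13, with invariant factors (1,1,1,1,1,1,1,1,1,1,1,1,1).

Computing H_k = (kernel of ∂_k) / (image of ∂_{k+1}):

  H_0: rank C_0 − rank ∂_1 = 11 − 9 = 2, and the invariant factors of ∂_1 are all 1, so H_0 ≅ Z^2.

(K is a triangulation of the disjoint union of the torus T^2 and the circle S^1.)

H_0 = Z^2.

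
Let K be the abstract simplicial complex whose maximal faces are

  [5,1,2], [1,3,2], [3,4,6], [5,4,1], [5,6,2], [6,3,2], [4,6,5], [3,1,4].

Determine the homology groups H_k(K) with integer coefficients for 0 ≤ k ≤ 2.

K has 6 vertices, 12 edges, 8 triangles.
rank ∂_0 = 0, rank ∂_1 = 5 ⇒ b_0 = 6 − 0 − 5 = 1; all invariant factors of ∂_1 are 1 so no torsion. So H_0 ≅ Z.
rank ∂_1 = 5, rank ∂_2 = 7 ⇒ b_1 = 12 − 5 − 7 = 0; all invariant factors of ∂_2 are 1 so no torsion. So H_1 ≅ 0.
rank ∂_2 = 7, rank ∂_3 = 0 ⇒ b_2 = 8 − 7 − 0 = 1. So H_2 ≅ Z.

H_0 = Z,  H_1 = 0,  H_2 = Z.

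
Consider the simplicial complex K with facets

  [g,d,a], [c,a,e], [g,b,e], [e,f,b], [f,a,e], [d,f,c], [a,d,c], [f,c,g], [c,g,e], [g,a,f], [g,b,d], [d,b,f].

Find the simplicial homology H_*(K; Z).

Take the total order a < b < c < d < e < f < g on the vertex set. Then K (dimension 2) consists of the simplices:

  0-simplices (7): a, b, c, d, e, f, g
  1-simplices (18): ac, ad, ae, af, ag, bd, be, bf, bg, cd, ce, cf, cg, df, dg, ef, eg, fg
  2-simplices (12): acd, ace, adg, aef, afg, bdf, bdg, bef, beg, cdf, ceg, cfg

Hence C_0 ≅ Z^7, C_1 ≅ Z^18, C_2 ≅ Z^12.

∂_1: C_1 → C_0 maps an edge to its endpoints' difference, ∂[p,q] = q − p. For instance
  ∂cd = d − c.
As a 7×18 matrix over Z this has rank 6, with invariant factors (1,1,1,1,1,1).

Boundary ∂_2: C_2 → C_1 maps a triangle to the signed sum of its edges. For instance
  ∂beg = eg − bg + be,
  ∂acd = cd − ad + ac.
The resulting 18×12 matrix has rank 12, and its Smith normal form has invariant factors (1,1,1,1,1,1,1,1,1,1,1,2).

Now H_k = ker ∂_k / im ∂_{k+1}, so:

  H_0: rank C_0 − rank ∂_1 = 7 − 6 = 1, and the invariant factors of ∂_1 are all 1, so H_0 = Z.
  H_1: rank ker ∂_1 − rank ∂_2 = (18 − 6) − 12 = 0, and ∂_2 has invariant factor 2 > 1, so H_1 = Z/2Z.
  H_2: rank ker ∂_2 − rank ∂_3 = (12 − 12) − 0 = 0, and there is no ∂_3, so H_2 = 0.

(K is a triangulation of the real projective plane RP^2.)

H_0 ≅ Z,  H_1 ≅ Z/2Z,  H_2 = 0.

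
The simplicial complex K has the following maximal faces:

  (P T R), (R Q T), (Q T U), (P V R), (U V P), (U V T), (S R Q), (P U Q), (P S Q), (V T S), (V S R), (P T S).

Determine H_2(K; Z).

H_2 ≅ 0.

We work with the vertex ordering P < Q < R < S < T < U < V. The simplices of K, each written with vertices in increasing order, are:

  0-simplices (7): P, Q, R, S, T, U, V
  1-simplices (18): PQ, PR, PS, PT, PU, PV, QR, QS, QT, QU, RS, RT, RV, ST, SV, TU, TV, UV
  2-simplices (12): PQS, PQU, PRT, PRV, PST, PUV, QRS, QRT, QTU, RSV, STV, TUV

giving chain groups C_0 ≅ Z^7, C_1 ≅ Z^18, C_2 ≅ Z^12.

The boundary map ∂_1: C_1 → C_0 sends each edge [p,q] (with p < q) to q − p. For instance
  ∂QT = T − Q.
This gives a 7×18 integer matrix of rank 6; reducing to Smith normal form yields diagonal entries (1,1,1,1,1,1).

Boundary ∂_2: C_2 → C_1 maps a triangle to the signed sum of its edges. For instance
  ∂PST = ST − PT + PS,
  ∂STV = TV − SV + ST.
This gives a 18×12 integer matrix of rank 12; reducing to Smith normal form yields diagonal entries (1,1,1,1,1,1,1,1,1,1,1,2).

Computing H_k = (kernel of ∂_k) / (image of ∂_{k+1}):

  H_2: rank ker ∂_2 − rank ∂_3 = (12 − 12) − 0 = 0, and there is no ∂_3, so H_2 = 0.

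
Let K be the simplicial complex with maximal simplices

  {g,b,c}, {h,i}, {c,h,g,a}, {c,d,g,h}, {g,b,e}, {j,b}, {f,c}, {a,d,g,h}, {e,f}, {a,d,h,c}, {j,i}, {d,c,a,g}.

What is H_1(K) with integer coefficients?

H_1 ≅ Z^2.

Order the vertices as a < b < c < d < e < f < g < h < i < j. Listing each simplex with vertices in this order, K has dimension 3 with simplices:

  0-simplices (10): a, b, c, d, e, f, g, h, i, j
  1-simplices (19): ac, ad, ag, ah, bc, be, bg, bj, cd, cf, cg, ch, dg, dh, ef, eg, gh, hi, ij
  2-simplices (12): acd, acg, ach, adg, adh, agh, bcg, beg, cdg, cdh, cgh, dgh
  3-simplices (5): acdg, acdh, acgh, adgh, cdgh

giving chain groups C_0 ≅ Z^10, C_1 ≅ Z^19, C_2 ≅ Z^12, C_3 ≅ Z^5.

Boundary ∂_1: C_1 → C_0 sends each edge [p,q] (with p < q) to q − p.
This gives a 10×19 integer matrix of rank 9; reducing to Smith normal form yields diagonal entries (1,1,1,1,1,1,1,1,1).

∂_2: C_2 → C_1 acts by ∂[p,q,r] = [q,r] − [p,r] + [p,q]. For instance
  ∂beg = eg − bg + be,
  ∂dgh = gh − dh + dg.
The 19×12 boundary matrix has rank 8 and Smith normal form diag(1,1,1,1,1,1,1,1).

Boundary ∂_3: C_3 → C_2 sends each 3-simplex σ to the alternating sum Σ_i (−1)^i (σ with its i-th vertex removed). For instance
  ∂acdg = cdg − adg + acg − acd,
  ∂cdgh = dgh − cgh + cdh − cdg.
This gives a 12×5 integer matrix of rank 4; reducing to Smith normal form yields diagonal entries (1,1,1,1).

Now H_k = ker ∂_k / im ∂_{k+1}, so:

  H_1: rank ker ∂_1 − rank ∂_2 = (19 − 9) − 8 = 2, and the invariant factors of ∂_2 are all 1, so H_1 ≅ Z^2.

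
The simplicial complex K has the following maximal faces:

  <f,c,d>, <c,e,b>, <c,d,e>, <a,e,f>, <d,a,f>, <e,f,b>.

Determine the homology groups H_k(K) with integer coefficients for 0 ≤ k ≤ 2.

H_0 ≅ Z,  H_1 ≅ Z,  H_2 = 0.

We work with the vertex ordering a < b < c < d < e < f. The simplices of K, each written with vertices in increasing order, are:

  0-simplices (6): a, b, c, d, e, f
  1-simplices (12): ad, ae, af, bc, be, bf, cd, ce, cf, de, df, ef
  2-simplices (6): adf, aef, bce, bef, cde, cdf

giving chain groups C_0 ≅ Z^6, C_1 ≅ Z^12, C_2 ≅ Z^6.

Boundary ∂_1: C_1 → C_0 maps an edge to its endpoints' difference, ∂[p,q] = q − p. For instance
  ∂ce = e − c.
The resulting 6×12 matrix has rank 5, and its Smith normal form has invariant factors (1,1,1,1,1).

∂_2: C_2 → C_1 acts by ∂[p,q,r] = [q,r] − [p,r] + [p,q]. For instance
  ∂adf = df − af + ad,
  ∂bef = ef − bf + be.
The 12×6 boundary matrix has rank 6 and Smith normal form diag(1,1,1,1,1,1).

Now H_k = ker ∂_k / im ∂_{k+1}, so:

  H_0: rank C_0 − rank ∂_1 = 6 − 5 = 1, and the invariant factors of ∂_1 are all 1, so H_0 = Z.
  H_1: rank ker ∂_1 − rank ∂_2 = (12 − 5) − 6 = 1, and the invariant factors of ∂_2 are all 1, so H_1 = Z.
  H_2: rank ker ∂_2 − rank ∂_3 = (6 − 6) − 0 = 0, and there is no ∂_3, so H_2 = 0.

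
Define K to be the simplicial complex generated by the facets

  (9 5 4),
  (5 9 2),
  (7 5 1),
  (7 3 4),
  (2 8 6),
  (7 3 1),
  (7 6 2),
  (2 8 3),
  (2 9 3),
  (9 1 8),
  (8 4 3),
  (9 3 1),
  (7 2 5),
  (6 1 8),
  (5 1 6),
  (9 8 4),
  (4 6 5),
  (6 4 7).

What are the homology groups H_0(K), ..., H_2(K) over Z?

H_0 = Z,  H_1 = Z ⊕ Z/2,  H_2 = 0.

Order the vertices as 1 < 2 < 3 < 4 < 5 < 6 < 7 < 8 < 9. Listing each simplex with vertices in this order, K has dimension 2 with simplices:

  0-simplices (9): [1], [2], [3], [4], [5], [6], [7], [8], [9]
  1-simplices (27): (27 of them)
  2-simplices (18): [1,3,7], [1,3,9], [1,5,6], [1,5,7], [1,6,8], [1,8,9], [2,3,8], [2,3,9], [2,5,7], [2,5,9], [2,6,7], [2,6,8], [3,4,7], [3,4,8], [4,5,6], [4,5,9], [4,6,7], [4,8,9]

giving chain groups C_0 ≅ Z^9, C_1 ≅ Z^27, C_2 ≅ Z^18.

The boundary map ∂_1: C_1 → C_0 is given by ∂[p,q] = [q] − [p].
This gives a 9×27 integer matrix of rank 8; reducing to Smith normal form yields diagonal entries (1,1,1,1,1,1,1,1).

The boundary map ∂_2: C_2 → C_1 acts by ∂[p,q,r] = [q,r] − [p,r] + [p,q]. For instance
  ∂[1,5,6] = [5,6] − [1,6] + [1,5],
  ∂[4,5,6] = [5,6] − [4,6] + [4,5].
The 27×18 boundary matrix has rank 18 and Smith normal form diag(1,1,1,1,1,1,1,1,1,1,1,1,1,1,1,1,1,2).

From H_k ≅ ker(∂_k) / im(∂_{k+1}) we obtain:

  H_0: rank C_0 − rank ∂_1 = 9 − 8 = 1, and the invariant factors of ∂_1 are all 1, so H_0 ≅ Z.
  H_1: rank ker ∂_1 − rank ∂_2 = (27 − 8) − 18 = 1, and ∂_2 has invariant factor 2 > 1, so H_1 ≅ Z ⊕ Z/2.
  H_2: rank ker ∂_2 − rank ∂_3 = (18 − 18) − 0 = 0, and there is no ∂_3, so H_2 ≅ 0.

As a check, the Euler characteristic is 9 − 27 + 18 = 0, which agrees with 1 − 1 + 0 = 0.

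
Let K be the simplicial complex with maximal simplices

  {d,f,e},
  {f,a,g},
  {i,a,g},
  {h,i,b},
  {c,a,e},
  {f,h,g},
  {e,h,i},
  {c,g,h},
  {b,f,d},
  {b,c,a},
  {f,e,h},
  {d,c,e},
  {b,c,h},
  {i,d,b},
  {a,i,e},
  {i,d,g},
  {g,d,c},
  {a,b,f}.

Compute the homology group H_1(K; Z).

H_1 ≅ Z^2.

We work with the vertex ordering a < b < c < d < e < f < g < h < i. The simplices of K, each written with vertices in increasing order, are:

  0-simplices (9): a, b, c, d, e, f, g, h, i
  1-simplices (27): ab, ac, ae, af, ag, ai, bc, bd, bf, bh, bi, cd, ce, cg, ch, de, df, dg, di, ef, eh, ei, fg, fh, gh, gi, hi
  2-simplices (18): abc, abf, ace, aei, afg, agi, bch, bdf, bdi, bhi, cde, cdg, cgh, def, dgi, efh, ehi, fgh

so the chain groups are C_0 ≅ Z^9, C_1 ≅ Z^27, C_2 ≅ Z^18.

Boundary ∂_1: C_1 → C_0 maps an edge to its endpoints' difference, ∂[p,q] = q − p.
The resulting 9×27 matrix has rank 8, and its Smith normal form has invariant factors (1,1,1,1,1,1,1,1).

The boundary map ∂_2: C_2 → C_1 maps a triangle to the signed sum of its edges. For instance
  ∂fgh = gh − fh + fg,
  ∂bdf = df − bf + bd.
The resulting 27×18 matrix has rank 17, and its Smith normal form has invariant factors (1,1,1,1,1,1,1,1,1,1,1,1,1,1,1,1,1).

Reading off H_k = ker ∂_k / im ∂_{k+1}:

  H_1: rank ker ∂_1 − rank ∂_2 = (27 − 8) − 17 = 2, and the invariant factors of ∂_2 are all 1, so H_1 ≅ Z^2.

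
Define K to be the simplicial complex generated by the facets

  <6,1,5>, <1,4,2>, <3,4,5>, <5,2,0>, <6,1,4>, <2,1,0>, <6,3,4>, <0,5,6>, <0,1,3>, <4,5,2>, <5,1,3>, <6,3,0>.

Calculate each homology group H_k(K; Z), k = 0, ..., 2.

Fix the vertex order 0 < 1 < 2 < 3 < 4 < 5 < 6 and write every simplex with vertices in increasing order. Then dim K = 2 and the simplices of K are:

  0-simplices (7): [0], [1], [2], [3], [4], [5], [6]
  1-simplices (18): [0,1], [0,2], [0,3], [0,5], [0,6], [1,2], [1,3], [1,4], [1,5], [1,6], [2,4], [2,5], [3,4], [3,5], [3,6], [4,5], [4,6], [5,6]
  2-simplices (12): [0,1,2], [0,1,3], [0,2,5], [0,3,6], [0,5,6], [1,2,4], [1,3,5], [1,4,6], [1,5,6], [2,4,5], [3,4,5], [3,4,6]

Hence C_0 ≅ Z^7, C_1 ≅ Z^18, C_2 ≅ Z^12.

∂_1: C_1 → C_0 is given by ∂[p,q] = [q] − [p]. For instance
  ∂[1,2] = [2] − [1].
The resulting 7×18 matrix has rank 6, and its Smith normal form has invariant factors (1,1,1,1,1,1).

The boundary map ∂_2: C_2 → C_1 acts by ∂[p,q,r] = [q,r] − [p,r] + [p,q]. For instance
  ∂[0,5,6] = [5,6] − [0,6] + [0,5],
  ∂[3,4,5] = [4,5] − [3,5] + [3,4].
The resulting 18×12 matrix has rank 12, and its Smith normal form has invariant factors (1,1,1,1,1,1,1,1,1,1,1,2).

Now H_k = ker ∂_k / im ∂_{k+1}, so:

  H_0: rank C_0 − rank ∂_1 = 7 − 6 = 1, and the invariant factors of ∂_1 are all 1, so H_0 = Z.
  H_1: rank ker ∂_1 − rank ∂_2 = (18 − 6) − 12 = 0, and ∂_2 has invariant factor 2 > 1, so H_1 = Z/2.
  H_2: rank ker ∂_2 − rank ∂_3 = (12 − 12) − 0 = 0, and there is no ∂_3, so H_2 = 0.

(K is a triangulation of the real projective plane RP^2.)

H_0 ≅ Z,  H_1 ≅ Z/2,  H_2 = 0.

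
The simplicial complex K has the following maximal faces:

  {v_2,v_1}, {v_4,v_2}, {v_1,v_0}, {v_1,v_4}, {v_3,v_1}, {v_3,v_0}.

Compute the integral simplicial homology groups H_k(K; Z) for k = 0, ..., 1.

Fix the vertex order v_0 < v_1 < v_2 < v_3 < v_4 and write every simplex with vertices in increasing order. Then dim K = 1 and the simplices of K are:

  0-simplices (5): [v_0], [v_1], [v_2], [v_3], [v_4]
  1-simplices (6): [v_0,v_1], [v_0,v_3], [v_1,v_2], [v_1,v_3], [v_1,v_4], [v_2,v_4]

Hence C_0 ≅ Z^5, C_1 ≅ Z^6.

The boundary map ∂_1: C_1 → C_0 is given by ∂[p,q] = [q] − [p]. For instance
  ∂[v_1,v_2] = [v_2] − [v_1].
The resulting 5×6 matrix has rank 4, and its Smith normal form has invariant factors (1,1,1,1).

Reading off H_k = ker ∂_k / im ∂_{k+1}:

  H_0: rank C_0 − rank ∂_1 = 5 − 4 = 1, and the invariant factors of ∂_1 are all 1, so H_0 ≅ Z.
  H_1: rank ker ∂_1 − rank ∂_2 = (6 − 4) − 0 = 2, and there is no ∂_2, so H_1 ≅ Z^2.

H_0 = Z,  H_1 = Z^2.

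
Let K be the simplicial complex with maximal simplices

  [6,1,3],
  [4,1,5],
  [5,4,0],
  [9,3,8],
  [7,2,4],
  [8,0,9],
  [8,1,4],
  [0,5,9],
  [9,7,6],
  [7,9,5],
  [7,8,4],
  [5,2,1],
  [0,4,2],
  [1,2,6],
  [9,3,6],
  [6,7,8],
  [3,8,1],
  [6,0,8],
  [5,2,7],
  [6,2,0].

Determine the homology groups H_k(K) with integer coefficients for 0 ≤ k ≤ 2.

K has 10 vertices, 30 edges, 20 triangles.
rank ∂_0 = 0, rank ∂_1 = 9 ⇒ b_0 = 10 − 0 − 9 = 1; all invariant factors of ∂_1 are 1 so no torsion. So H_0 ≅ Z.
rank ∂_1 = 9, rank ∂_2 = 20 ⇒ b_1 = 30 − 9 − 20 = 1; ∂_2 has invariant factor(s) [2] giving torsion. So H_1 ≅ Z × Z/2.
rank ∂_2 = 20, rank ∂_3 = 0 ⇒ b_2 = 20 − 20 − 0 = 0. So H_2 ≅ 0.

H_0 ≅ Z,  H_1 ≅ Z × Z/2,  H_2 = 0.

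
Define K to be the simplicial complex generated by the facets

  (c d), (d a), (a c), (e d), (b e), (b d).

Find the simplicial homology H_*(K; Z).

H_0 = Z,  H_1 = Z^2.

Fix the vertex order a < b < c < d < e and write every simplex with vertices in increasing order. Then dim K = 1 and the simplices of K are:

  0-simplices (5): a, b, c, d, e
  1-simplices (6): ac, ad, bd, be, cd, de

so the chain groups are C_0 ≅ Z^5, C_1 ≅ Z^6.

Boundary ∂_1: C_1 → C_0 is given by ∂[p,q] = [q] − [p]. For instance
  ∂de = e − d.
The 5×6 boundary matrix has rank 4 and Smith normal form diag(1,1,1,1).

Now H_k = ker ∂_k / im ∂_{k+1}, so:

  H_0: rank C_0 − rank ∂_1 = 5 − 4 = 1, and the invariant factors of ∂_1 are all 1, so H_0 ≅ Z.
  H_1: rank ker ∂_1 − rank ∂_2 = (6 − 4) − 0 = 2, and there is no ∂_2, so H_1 ≅ Z^2.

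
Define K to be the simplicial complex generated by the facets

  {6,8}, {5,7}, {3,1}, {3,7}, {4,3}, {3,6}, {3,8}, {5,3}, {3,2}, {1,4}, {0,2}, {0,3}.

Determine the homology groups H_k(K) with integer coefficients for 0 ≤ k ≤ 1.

H_0 = Z,  H_1 = Z^4.

We work with the vertex ordering 0 < 1 < 2 < 3 < 4 < 5 < 6 < 7 < 8. The simplices of K, each written with vertices in increasing order, are:

  0-simplices (9): [0], [1], [2], [3], [4], [5], [6], [7], [8]
  1-simplices (12): [0,2], [0,3], [1,3], [1,4], [2,3], [3,4], [3,5], [3,6], [3,7], [3,8], [5,7], [6,8]

giving chain groups C_0 ≅ Z^9, C_1 ≅ Z^12.

Boundary ∂_1: C_1 → C_0 maps an edge to its endpoints' difference, ∂[p,q] = q − p.
This gives a 9×12 integer matrix of rank 8; reducing to Smith normal form yields diagonal entries (1,1,1,1,1,1,1,1).

From H_k ≅ ker(∂_k) / im(∂_{k+1}) we obtain:

  H_0: rank C_0 − rank ∂_1 = 9 − 8 = 1, and the invariant factors of ∂_1 are all 1, so H_0 ≅ Z.
  H_1: rank ker ∂_1 − rank ∂_2 = (12 − 8) − 0 = 4, and there is no ∂_2, so H_1 ≅ Z^4.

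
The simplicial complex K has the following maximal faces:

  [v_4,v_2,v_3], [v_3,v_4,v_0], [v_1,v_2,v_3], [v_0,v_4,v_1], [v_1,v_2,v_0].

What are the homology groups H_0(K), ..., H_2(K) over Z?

H_0 = Z,  H_1 = Z,  H_2 = 0.

Order the vertices as v_0 < v_1 < v_2 < v_3 < v_4. Listing each simplex with vertices in this order, K has dimension 2 with simplices:

  0-simplices (5): [v_0], [v_1], [v_2], [v_3], [v_4]
  1-simplices (10): [v_0,v_1], [v_0,v_2], [v_0,v_3], [v_0,v_4], [v_1,v_2], [v_1,v_3], [v_1,v_4], [v_2,v_3], [v_2,v_4], [v_3,v_4]
  2-simplices (5): [v_0,v_1,v_2], [v_0,v_1,v_4], [v_0,v_3,v_4], [v_1,v_2,v_3], [v_2,v_3,v_4]

giving chain groups C_0 ≅ Z^5, C_1 ≅ Z^10, C_2 ≅ Z^5.

∂_1: C_1 → C_0 is given by ∂[p,q] = [q] − [p].
The 5×10 boundary matrix has rank 4 and Smith normal form diag(1,1,1,1).

Boundary ∂_2: C_2 → C_1 sends each 2-simplex [p,q,r] to [q,r] − [p,r] + [p,q]. For instance
  ∂[v_0,v_1,v_4] = [v_1,v_4] − [v_0,v_4] + [v_0,v_1],
  ∂[v_1,v_2,v_3] = [v_2,v_3] − [v_1,v_3] + [v_1,v_2].
As a 10×5 matrix over Z this has rank 5, with invariant factors (1,1,1,1,1).

From H_k ≅ ker(∂_k) / im(∂_{k+1}) we obtain:

  H_0: rank C_0 − rank ∂_1 = 5 − 4 = 1, and the invariant factors of ∂_1 are all 1, so H_0 = Z.
  H_1: rank ker ∂_1 − rank ∂_2 = (10 − 4) − 5 = 1, and the invariant factors of ∂_2 are all 1, so H_1 = Z.
  H_2: rank ker ∂_2 − rank ∂_3 = (5 − 5) − 0 = 0, and there is no ∂_3, so H_2 = 0.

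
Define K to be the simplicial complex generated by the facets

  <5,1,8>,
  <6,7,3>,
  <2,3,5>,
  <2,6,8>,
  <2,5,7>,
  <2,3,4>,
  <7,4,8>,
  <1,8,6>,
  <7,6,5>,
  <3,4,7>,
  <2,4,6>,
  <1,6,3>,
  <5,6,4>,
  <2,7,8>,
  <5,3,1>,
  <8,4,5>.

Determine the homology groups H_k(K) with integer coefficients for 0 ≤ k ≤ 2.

K has 8 vertices, 24 edges, 16 triangles.
rank ∂_0 = 0, rank ∂_1 = 7 ⇒ b_0 = 8 − 0 − 7 = 1; all invariant factors of ∂_1 are 1 so no torsion. So H_0 = Z.
rank ∂_1 = 7, rank ∂_2 = 15 ⇒ b_1 = 24 − 7 − 15 = 2; all invariant factors of ∂_2 are 1 so no torsion. So H_1 = Z^2.
rank ∂_2 = 15, rank ∂_3 = 0 ⇒ b_2 = 16 − 15 − 0 = 1. So H_2 = Z.

H_0 = Z,  H_1 = Z^2,  H_2 = Z.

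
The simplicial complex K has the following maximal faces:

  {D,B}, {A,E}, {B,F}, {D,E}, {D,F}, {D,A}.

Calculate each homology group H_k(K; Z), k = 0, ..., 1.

H_0 ≅ Z,  H_1 ≅ Z^2.

Order the vertices as A < B < D < E < F. Listing each simplex with vertices in this order, K has dimension 1 with simplices:

  0-simplices (5): A, B, D, E, F
  1-simplices (6): AD, AE, BD, BF, DE, DF

giving chain groups C_0 ≅ Z^5, C_1 ≅ Z^6.

The boundary map ∂_1: C_1 → C_0 maps an edge to its endpoints' difference, ∂[p,q] = q − p. For instance
  ∂DE = E − D.
The 5×6 boundary matrix has rank 4 and Smith normal form diag(1,1,1,1).

Reading off H_k = ker ∂_k / im ∂_{k+1}:

  H_0: rank C_0 − rank ∂_1 = 5 − 4 = 1, and the invariant factors of ∂_1 are all 1, so H_0 ≅ Z.
  H_1: rank ker ∂_1 − rank ∂_2 = (6 − 4) − 0 = 2, and there is no ∂_2, so H_1 ≅ Z^2.

(K is a triangulation of a wedge of 2 circles.)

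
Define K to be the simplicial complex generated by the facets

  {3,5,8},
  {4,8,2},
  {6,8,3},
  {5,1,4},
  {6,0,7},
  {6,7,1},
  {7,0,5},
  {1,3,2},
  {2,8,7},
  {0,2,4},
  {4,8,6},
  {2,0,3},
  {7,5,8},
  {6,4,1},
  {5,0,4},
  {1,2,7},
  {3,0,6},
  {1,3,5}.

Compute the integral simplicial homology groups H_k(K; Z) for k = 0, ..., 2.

H_0 = Z,  H_1 = Z^2,  H_2 = Z.

Fix the vertex order 0 < 1 < 2 < 3 < 4 < 5 < 6 < 7 < 8 and write every simplex with vertices in increasing order. Then dim K = 2 and the simplices of K are:

  0-simplices (9): [0], [1], [2], [3], [4], [5], [6], [7], [8]
  1-simplices (27): (27 of them)
  2-simplices (18): [0,2,3], [0,2,4], [0,3,6], [0,4,5], [0,5,7], [0,6,7], [1,2,3], [1,2,7], [1,3,5], [1,4,5], [1,4,6], [1,6,7], [2,4,8], [2,7,8], [3,5,8], [3,6,8], [4,6,8], [5,7,8]

giving chain groups C_0 ≅ Z^9, C_1 ≅ Z^27, C_2 ≅ Z^18.

The boundary map ∂_1: C_1 → C_0 sends each edge [p,q] (with p < q) to q − p.
This gives a 9×27 integer matrix of rank 8; reducing to Smith normal form yields diagonal entries (1,1,1,1,1,1,1,1).

The boundary map ∂_2: C_2 → C_1 sends each 2-simplex [p,q,r] to [q,r] − [p,r] + [p,q]. For instance
  ∂[0,2,3] = [2,3] − [0,3] + [0,2],
  ∂[0,4,5] = [4,5] − [0,5] + [0,4].
The 27×18 boundary matrix has rank 17 and Smith normal form diag(1,1,1,1,1,1,1,1,1,1,1,1,1,1,1,1,1).

From H_k ≅ ker(∂_k) / im(∂_{k+1}) we obtain:

  H_0: rank C_0 − rank ∂_1 = 9 − 8 = 1, and the invariant factors of ∂_1 are all 1, so H_0 = Z.
  H_1: rank ker ∂_1 − rank ∂_2 = (27 − 8) − 17 = 2, and the invariant factors of ∂_2 are all 1, so H_1 = Z^2.
  H_2: rank ker ∂_2 − rank ∂_3 = (18 − 17) − 0 = 1, and there is no ∂_3, so H_2 = Z.

(K is a triangulation of the torus T^2.)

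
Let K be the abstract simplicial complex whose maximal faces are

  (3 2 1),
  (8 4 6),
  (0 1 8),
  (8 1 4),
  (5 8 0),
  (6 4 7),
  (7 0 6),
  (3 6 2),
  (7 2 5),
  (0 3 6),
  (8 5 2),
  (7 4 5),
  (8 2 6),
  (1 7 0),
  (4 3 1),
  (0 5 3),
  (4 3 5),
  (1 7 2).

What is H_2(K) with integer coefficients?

H_2 = Z.

Take the total order 0 < 1 < 2 < 3 < 4 < 5 < 6 < 7 < 8 on the vertex set. Then K (dimension 2) consists of the simplices:

  0-simplices (9): [0], [1], [2], [3], [4], [5], [6], [7], [8]
  1-simplices (27): (27 of them)
  2-simplices (18): [0,1,7], [0,1,8], [0,3,5], [0,3,6], [0,5,8], [0,6,7], [1,2,3], [1,2,7], [1,3,4], [1,4,8], [2,3,6], [2,5,7], [2,5,8], [2,6,8], [3,4,5], [4,5,7], [4,6,7], [4,6,8]

so the chain groups are C_0 ≅ Z^9, C_1 ≅ Z^27, C_2 ≅ Z^18.

The boundary map ∂_1: C_1 → C_0 is given by ∂[p,q] = [q] − [p]. For instance
  ∂[2,6] = [6] − [2].
As a 9×27 matrix over Z this has rank 8, with invariant factors (1,1,1,1,1,1,1,1).

Boundary ∂_2: C_2 → C_1 sends each 2-simplex [p,q,r] to [q,r] − [p,r] + [p,q]. For instance
  ∂[4,6,7] = [6,7] − [4,7] + [4,6],
  ∂[0,1,7] = [1,7] − [0,7] + [0,1].
The 27×18 boundary matrix has rank 17 and Smith normal form diag(1,1,1,1,1,1,1,1,1,1,1,1,1,1,1,1,1).

Computing H_k = (kernel of ∂_k) / (image of ∂_{k+1}):

  H_2: rank ker ∂_2 − rank ∂_3 = (18 − 17) − 0 = 1, and there is no ∂_3, so H_2 ≅ Z.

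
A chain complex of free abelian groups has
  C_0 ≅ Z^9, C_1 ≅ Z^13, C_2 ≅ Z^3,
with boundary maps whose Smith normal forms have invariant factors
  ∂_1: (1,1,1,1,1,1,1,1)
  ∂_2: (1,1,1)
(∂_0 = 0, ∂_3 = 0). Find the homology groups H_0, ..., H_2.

H_0: b_0 = 9 − 0 − 8 = 1; torsion from ∂_1 factors > 1: none. So H_0 = Z.
H_1: b_1 = 13 − 8 − 3 = 2; torsion from ∂_2 factors > 1: none. So H_1 = Z^2.
H_2: b_2 = 3 − 3 − 0 = 0; torsion from ∂_3 factors > 1: none. So H_2 = 0.

H_0 = Z,  H_1 = Z^2,  H_2 = 0.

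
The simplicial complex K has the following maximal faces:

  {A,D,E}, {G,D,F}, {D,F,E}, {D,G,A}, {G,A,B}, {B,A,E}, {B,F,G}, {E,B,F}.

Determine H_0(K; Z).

H_0 ≅ Z.

Fix the vertex order A < B < D < E < F < G and write every simplex with vertices in increasing order. Then dim K = 2 and the simplices of K are:

  0-simplices (6): A, B, D, E, F, G
  1-simplices (12): AB, AD, AE, AG, BE, BF, BG, DE, DF, DG, EF, FG
  2-simplices (8): ABE, ABG, ADE, ADG, BEF, BFG, DEF, DFG

Hence C_0 ≅ Z^6, C_1 ≅ Z^12, C_2 ≅ Z^8.

∂_1: C_1 → C_0 is given by ∂[p,q] = [q] − [p]. For instance
  ∂BF = F − B.
This gives a 6×12 integer matrix of rank 5; reducing to Smith normal form yields diagonal entries (1,1,1,1,1).

The boundary map ∂_2: C_2 → C_1 maps a triangle to the signed sum of its edges. For instance
  ∂BEF = EF − BF + BE,
  ∂BFG = FG − BG + BF.
The resulting 12×8 matrix has rank 7, and its Smith normal form has invariant factors (1,1,1,1,1,1,1).

Reading off H_k = ker ∂_k / im ∂_{k+1}:

  H_0: rank C_0 − rank ∂_1 = 6 − 5 = 1, and the invariant factors of ∂_1 are all 1, so H_0 ≅ Z.

(K is a triangulation of the 2-sphere S^2.)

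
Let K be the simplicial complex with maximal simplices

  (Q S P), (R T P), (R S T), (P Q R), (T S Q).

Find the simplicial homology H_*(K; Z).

Take the total order P < Q < R < S < T on the vertex set. Then K (dimension 2) consists of the simplices:

  0-simplices (5): P, Q, R, S, T
  1-simplices (10): PQ, PR, PS, PT, QR, QS, QT, RS, RT, ST
  2-simplices (5): PQR, PQS, PRT, QST, RST

giving chain groups C_0 ≅ Z^5, C_1 ≅ Z^10, C_2 ≅ Z^5.

The boundary map ∂_1: C_1 → C_0 sends each edge [p,q] (with p < q) to q − p.
This gives a 5×10 integer matrix of rank 4; reducing to Smith normal form yields diagonal entries (1,1,1,1).

The boundary map ∂_2: C_2 → C_1 sends each 2-simplex [p,q,r] to [q,r] − [p,r] + [p,q]. For instance
  ∂PQS = QS − PS + PQ,
  ∂RST = ST − RT + RS.
The 10×5 boundary matrix has rank 5 and Smith normal form diag(1,1,1,1,1).

From H_k ≅ ker(∂_k) / im(∂_{k+1}) we obtain:

  H_0: rank C_0 − rank ∂_1 = 5 − 4 = 1, and the invariant factors of ∂_1 are all 1, so H_0 ≅ Z.
  H_1: rank ker ∂_1 − rank ∂_2 = (10 − 4) − 5 = 1, and the invariant factors of ∂_2 are all 1, so H_1 ≅ Z.
  H_2: rank ker ∂_2 − rank ∂_3 = (5 − 5) − 0 = 0, and there is no ∂_3, so H_2 ≅ 0.

H_0 = Z,  H_1 = Z,  H_2 = 0.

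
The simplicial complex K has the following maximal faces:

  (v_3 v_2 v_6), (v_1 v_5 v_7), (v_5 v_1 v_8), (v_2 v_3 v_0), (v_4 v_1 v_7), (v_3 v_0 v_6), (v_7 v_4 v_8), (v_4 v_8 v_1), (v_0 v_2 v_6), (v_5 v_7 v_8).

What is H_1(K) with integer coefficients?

We work with the vertex ordering v_0 < v_1 < v_2 < v_3 < v_4 < v_5 < v_6 < v_7 < v_8. The simplices of K, each written with vertices in increasing order, are:

  0-simplices (9): [v_0], [v_1], [v_2], [v_3], [v_4], [v_5], [v_6], [v_7], [v_8]
  1-simplices (15): (15 of them)
  2-simplices (10): [v_0,v_2,v_3], [v_0,v_2,v_6], [v_0,v_3,v_6], [v_1,v_4,v_7], [v_1,v_4,v_8], [v_1,v_5,v_7], [v_1,v_5,v_8], [v_2,v_3,v_6], [v_4,v_7,v_8], [v_5,v_7,v_8]

Hence C_0 ≅ Z^9, C_1 ≅ Z^15, C_2 ≅ Z^10.

∂_1: C_1 → C_0 maps an edge to its endpoints' difference, ∂[p,q] = q − p. For instance
  ∂[v_0,v_3] = [v_3] − [v_0].
The 9×15 boundary matrix has rank 7 and Smith normal form diag(1,1,1,1,1,1,1).

Boundary ∂_2: C_2 → C_1 sends each 2-simplex [p,q,r] to [q,r] − [p,r] + [p,q]. For instance
  ∂[v_1,v_4,v_8] = [v_4,v_8] − [v_1,v_8] + [v_1,v_4],
  ∂[v_2,v_3,v_6] = [v_3,v_6] − [v_2,v_6] + [v_2,v_3].
As a 15×10 matrix over Z this has rank 8, with invariant factors (1,1,1,1,1,1,1,1).

Reading off H_k = ker ∂_k / im ∂_{k+1}:

  H_1: rank ker ∂_1 − rank ∂_2 = (15 − 7) − 8 = 0, and the invariant factors of ∂_2 are all 1, so H_1 ≅ 0.

H_1 = 0.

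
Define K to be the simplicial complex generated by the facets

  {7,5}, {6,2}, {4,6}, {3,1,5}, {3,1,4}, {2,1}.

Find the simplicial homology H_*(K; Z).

Order the vertices as 1 < 2 < 3 < 4 < 5 < 6 < 7. Listing each simplex with vertices in this order, K has dimension 2 with simplices:

  0-simplices (7): [1], [2], [3], [4], [5], [6], [7]
  1-simplices (9): [1,2], [1,3], [1,4], [1,5], [2,6], [3,4], [3,5], [4,6], [5,7]
  2-simplices (2): [1,3,4], [1,3,5]

Hence C_0 ≅ Z^7, C_1 ≅ Z^9, C_2 ≅ Z^2.

The boundary map ∂_1: C_1 → C_0 is given by ∂[p,q] = [q] − [p]. For instance
  ∂[3,5] = [5] − [3].
This gives a 7×9 integer matrix of rank 6; reducing to Smith normal form yields diagonal entries (1,1,1,1,1,1).

The boundary map ∂_2: C_2 → C_1 sends each 2-simplex [p,q,r] to [q,r] − [p,r] + [p,q]. For instance
  ∂[1,3,4] = [3,4] − [1,4] + [1,3],
  ∂[1,3,5] = [3,5] − [1,5] + [1,3].
The resulting 9×2 matrix has rank 2, and its Smith normal form has invariant factors (1,1).

Reading off H_k = ker ∂_k / im ∂_{k+1}:

  H_0: rank C_0 − rank ∂_1 = 7 − 6 = 1, and the invariant factors of ∂_1 are all 1, so H_0 ≅ Z.
  H_1: rank ker ∂_1 − rank ∂_2 = (9 − 6) − 2 = 1, and the invariant factors of ∂_2 are all 1, so H_1 ≅ Z.
  H_2: rank ker ∂_2 − rank ∂_3 = (2 − 2) − 0 = 0, and there is no ∂_3, so H_2 ≅ 0.

As a check, the Euler characteristic is 7 − 9 + 2 = 0, which agrees with 1 − 1 + 0 = 0.

H_0 ≅ Z,  H_1 ≅ Z,  H_2 = 0.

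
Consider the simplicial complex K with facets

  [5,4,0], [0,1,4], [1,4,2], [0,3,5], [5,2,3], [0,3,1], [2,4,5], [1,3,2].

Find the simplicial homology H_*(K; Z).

H_0 ≅ Z,  H_1 = 0,  H_2 ≅ Z.

Take the total order 0 < 1 < 2 < 3 < 4 < 5 on the vertex set. Then K (dimension 2) consists of the simplices:

  0-simplices (6): [0], [1], [2], [3], [4], [5]
  1-simplices (12): [0,1], [0,3], [0,4], [0,5], [1,2], [1,3], [1,4], [2,3], [2,4], [2,5], [3,5], [4,5]
  2-simplices (8): [0,1,3], [0,1,4], [0,3,5], [0,4,5], [1,2,3], [1,2,4], [2,3,5], [2,4,5]

giving chain groups C_0 ≅ Z^6, C_1 ≅ Z^12, C_2 ≅ Z^8.

Boundary ∂_1: C_1 → C_0 is given by ∂[p,q] = [q] − [p].
The resulting 6×12 matrix has rank 5, and its Smith normal form has invariant factors (1,1,1,1,1).

∂_2: C_2 → C_1 maps a triangle to the signed sum of its edges. For instance
  ∂[0,1,4] = [1,4] − [0,4] + [0,1],
  ∂[2,4,5] = [4,5] − [2,5] + [2,4].
This gives a 12×8 integer matrix of rank 7; reducing to Smith normal form yields diagonal entries (1,1,1,1,1,1,1).

Computing H_k = (kernel of ∂_k) / (image of ∂_{k+1}):

  H_0: rank C_0 − rank ∂_1 = 6 − 5 = 1, and the invariant factors of ∂_1 are all 1, so H_0 = Z.
  H_1: rank ker ∂_1 − rank ∂_2 = (12 − 5) − 7 = 0, and the invariant factors of ∂_2 are all 1, so H_1 = 0.
  H_2: rank ker ∂_2 − rank ∂_3 = (8 − 7) − 0 = 1, and there is no ∂_3, so H_2 = Z.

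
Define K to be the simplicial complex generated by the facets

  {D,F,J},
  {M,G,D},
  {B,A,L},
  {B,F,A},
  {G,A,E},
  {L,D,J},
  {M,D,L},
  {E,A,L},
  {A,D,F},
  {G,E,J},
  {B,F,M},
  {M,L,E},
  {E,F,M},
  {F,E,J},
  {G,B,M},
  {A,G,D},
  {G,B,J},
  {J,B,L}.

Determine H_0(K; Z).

H_0 = Z.

Order the vertices as A < B < D < E < F < G < J < L < M. Listing each simplex with vertices in this order, K has dimension 2 with simplices:

  0-simplices (9): A, B, D, E, F, G, J, L, M
  1-simplices (27): AB, AD, AE, AF, AG, AL, BF, BG, BJ, BL, BM, DF, DG, DJ, DL, DM, EF, EG, EJ, EL, EM, FJ, FM, GJ, GM, JL, LM
  2-simplices (18): ABF, ABL, ADF, ADG, AEG, AEL, BFM, BGJ, BGM, BJL, DFJ, DGM, DJL, DLM, EFJ, EFM, EGJ, ELM

Hence C_0 ≅ Z^9, C_1 ≅ Z^27, C_2 ≅ Z^18.

∂_1: C_1 → C_0 sends each edge [p,q] (with p < q) to q − p. For instance
  ∂DF = F − D.
The 9×27 boundary matrix has rank 8 and Smith normal form diag(1,1,1,1,1,1,1,1).

∂_2: C_2 → C_1 maps a triangle to the signed sum of its edges. For instance
  ∂ELM = LM − EM + EL,
  ∂BGM = GM − BM + BG.
The 27×18 boundary matrix has rank 17 and Smith normal form diag(1,1,1,1,1,1,1,1,1,1,1,1,1,1,1,1,1).

Computing H_k = (kernel of ∂_k) / (image of ∂_{k+1}):

  H_0: rank C_0 − rank ∂_1 = 9 − 8 = 1, and the invariant factors of ∂_1 are all 1, so H_0 = Z.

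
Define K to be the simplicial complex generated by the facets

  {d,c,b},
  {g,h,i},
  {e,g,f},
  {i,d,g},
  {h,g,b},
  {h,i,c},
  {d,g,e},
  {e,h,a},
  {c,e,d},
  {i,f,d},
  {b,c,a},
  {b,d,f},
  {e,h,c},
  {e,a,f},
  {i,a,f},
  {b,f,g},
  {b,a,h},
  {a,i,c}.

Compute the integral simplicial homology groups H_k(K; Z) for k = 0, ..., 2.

K has 9 vertices, 27 edges, 18 triangles.
rank ∂_0 = 0, rank ∂_1 = 8 ⇒ b_0 = 9 − 0 − 8 = 1; all invariant factors of ∂_1 are 1 so no torsion. So H_0 = Z.
rank ∂_1 = 8, rank ∂_2 = 18 ⇒ b_1 = 27 − 8 − 18 = 1; ∂_2 has invariant factor(s) [2] giving torsion. So H_1 = Z ⊕ Z/2.
rank ∂_2 = 18, rank ∂_3 = 0 ⇒ b_2 = 18 − 18 − 0 = 0. So H_2 = 0.

H_0 ≅ Z,  H_1 ≅ Z ⊕ Z/2,  H_2 = 0.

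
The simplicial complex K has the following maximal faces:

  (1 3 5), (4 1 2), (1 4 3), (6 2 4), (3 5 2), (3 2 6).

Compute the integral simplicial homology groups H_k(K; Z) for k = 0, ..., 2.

H_0 = Z,  H_1 = Z,  H_2 = 0.

Take the total order 1 < 2 < 3 < 4 < 5 < 6 on the vertex set. Then K (dimension 2) consists of the simplices:

  0-simplices (6): [1], [2], [3], [4], [5], [6]
  1-simplices (12): [1,2], [1,3], [1,4], [1,5], [2,3], [2,4], [2,5], [2,6], [3,4], [3,5], [3,6], [4,6]
  2-simplices (6): [1,2,4], [1,3,4], [1,3,5], [2,3,5], [2,3,6], [2,4,6]

so the chain groups are C_0 ≅ Z^6, C_1 ≅ Z^12, C_2 ≅ Z^6.

The boundary map ∂_1: C_1 → C_0 is given by ∂[p,q] = [q] − [p]. For instance
  ∂[3,6] = [6] − [3].
As a 6×12 matrix over Z this has rank 5, with invariant factors (1,1,1,1,1).

Boundary ∂_2: C_2 → C_1 acts by ∂[p,q,r] = [q,r] − [p,r] + [p,q]. For instance
  ∂[2,3,5] = [3,5] − [2,5] + [2,3],
  ∂[2,3,6] = [3,6] − [2,6] + [2,3].
As a 12×6 matrix over Z this has rank 6, with invariant factors (1,1,1,1,1,1).

Reading off H_k = ker ∂_k / im ∂_{k+1}:

  H_0: rank C_0 − rank ∂_1 = 6 − 5 = 1, and the invariant factors of ∂_1 are all 1, so H_0 ≅ Z.
  H_1: rank ker ∂_1 − rank ∂_2 = (12 − 5) − 6 = 1, and the invariant factors of ∂_2 are all 1, so H_1 ≅ Z.
  H_2: rank ker ∂_2 − rank ∂_3 = (6 − 6) − 0 = 0, and there is no ∂_3, so H_2 ≅ 0.

As a check, the Euler characteristic is 6 − 12 + 6 = 0, which agrees with 1 − 1 + 0 = 0.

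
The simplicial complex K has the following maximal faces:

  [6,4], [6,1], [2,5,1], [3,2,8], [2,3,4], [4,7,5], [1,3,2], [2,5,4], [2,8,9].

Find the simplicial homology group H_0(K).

H_0 = Z.

Take the total order 1 < 2 < 3 < 4 < 5 < 6 < 7 < 8 < 9 on the vertex set. Then K (dimension 2) consists of the simplices:

  0-simplices (9): [1], [2], [3], [4], [5], [6], [7], [8], [9]
  1-simplices (16): [1,2], [1,3], [1,5], [1,6], [2,3], [2,4], [2,5], [2,8], [2,9], [3,4], [3,8], [4,5], [4,6], [4,7], [5,7], [8,9]
  2-simplices (7): [1,2,3], [1,2,5], [2,3,4], [2,3,8], [2,4,5], [2,8,9], [4,5,7]

giving chain groups C_0 ≅ Z^9, C_1 ≅ Z^16, C_2 ≅ Z^7.

Boundary ∂_1: C_1 → C_0 is given by ∂[p,q] = [q] − [p]. For instance
  ∂[2,3] = [3] − [2].
As a 9×16 matrix over Z this has rank 8, with invariant factors (1,1,1,1,1,1,1,1).

The boundary map ∂_2: C_2 → C_1 sends each 2-simplex [p,q,r] to [q,r] − [p,r] + [p,q]. For instance
  ∂[4,5,7] = [5,7] − [4,7] + [4,5],
  ∂[2,8,9] = [8,9] − [2,9] + [2,8].
The resulting 16×7 matrix has rank 7, and its Smith normal form has invariant factors (1,1,1,1,1,1,1).

From H_k ≅ ker(∂_k) / im(∂_{k+1}) we obtain:

  H_0: rank C_0 − rank ∂_1 = 9 − 8 = 1, and the invariant factors of ∂_1 are all 1, so H_0 = Z.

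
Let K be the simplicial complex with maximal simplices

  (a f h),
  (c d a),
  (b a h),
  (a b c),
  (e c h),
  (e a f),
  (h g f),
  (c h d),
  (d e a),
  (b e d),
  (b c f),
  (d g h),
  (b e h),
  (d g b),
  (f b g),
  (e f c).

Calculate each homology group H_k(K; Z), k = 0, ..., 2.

H_0 = Z,  H_1 = Z^2,  H_2 = Z.

Order the vertices as a < b < c < d < e < f < g < h. Listing each simplex with vertices in this order, K has dimension 2 with simplices:

  0-simplices (8): a, b, c, d, e, f, g, h
  1-simplices (24): ab, ac, ad, ae, af, ah, bc, bd, be, bf, bg, bh, cd, ce, cf, ch, de, dg, dh, ef, eh, fg, fh, gh
  2-simplices (16): abc, abh, acd, ade, aef, afh, bcf, bde, bdg, beh, bfg, cdh, cef, ceh, dgh, fgh

so the chain groups are C_0 ≅ Z^8, C_1 ≅ Z^24, C_2 ≅ Z^16.

∂_1: C_1 → C_0 sends each edge [p,q] (with p < q) to q − p.
The resulting 8×24 matrix has rank 7, and its Smith normal form has invariant factors (1,1,1,1,1,1,1).

Boundary ∂_2: C_2 → C_1 sends each 2-simplex [p,q,r] to [q,r] − [p,r] + [p,q]. For instance
  ∂ceh = eh − ch + ce,
  ∂bfg = fg − bg + bf.
The resulting 24×16 matrix has rank 15, and its Smith normal form has invariant factors (1,1,1,1,1,1,1,1,1,1,1,1,1,1,1).

Now H_k = ker ∂_k / im ∂_{k+1}, so:

  H_0: rank C_0 − rank ∂_1 = 8 − 7 = 1, and the invariant factors of ∂_1 are all 1, so H_0 ≅ Z.
  H_1: rank ker ∂_1 − rank ∂_2 = (24 − 7) − 15 = 2, and the invariant factors of ∂_2 are all 1, so H_1 ≅ Z^2.
  H_2: rank ker ∂_2 − rank ∂_3 = (16 − 15) − 0 = 1, and there is no ∂_3, so H_2 ≅ Z.

As a check, the Euler characteristic is 8 − 24 + 16 = 0, which agrees with 1 − 2 + 1 = 0.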